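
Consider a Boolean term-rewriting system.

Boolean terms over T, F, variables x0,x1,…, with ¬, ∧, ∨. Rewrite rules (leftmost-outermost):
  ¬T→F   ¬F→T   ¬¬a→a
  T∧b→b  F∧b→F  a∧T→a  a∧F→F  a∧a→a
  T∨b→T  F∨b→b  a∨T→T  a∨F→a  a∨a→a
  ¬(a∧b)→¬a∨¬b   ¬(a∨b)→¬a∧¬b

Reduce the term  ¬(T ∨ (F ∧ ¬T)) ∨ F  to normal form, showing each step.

  start: ¬(T ∨ (F ∧ ¬T)) ∨ F
  step 1: ¬(T ∨ (F ∧ ¬T))
  step 2: ¬T ∧ ¬(F ∧ ¬T)
  step 3: F ∧ ¬(F ∧ ¬T)
  step 4: F

Answer: normal form = F  (in 4 steps)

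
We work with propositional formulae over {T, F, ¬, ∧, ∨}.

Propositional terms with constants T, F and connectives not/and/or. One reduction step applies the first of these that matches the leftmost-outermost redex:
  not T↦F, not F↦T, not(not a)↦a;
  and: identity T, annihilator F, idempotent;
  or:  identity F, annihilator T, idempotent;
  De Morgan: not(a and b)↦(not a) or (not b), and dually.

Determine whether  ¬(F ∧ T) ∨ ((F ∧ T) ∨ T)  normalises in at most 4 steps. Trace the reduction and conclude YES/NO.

Answer: YES — reaches normal form T in 4 ≤ 4 steps

Reduction:
  start: ¬(F ∧ T) ∨ ((F ∧ T) ∨ T)
  step 1: (¬F ∨ ¬T) ∨ ((F ∧ T) ∨ T)
  step 2: (T ∨ ¬T) ∨ ((F ∧ T) ∨ T)
  step 3: T ∨ ((F ∧ T) ∨ T)
  step 4: T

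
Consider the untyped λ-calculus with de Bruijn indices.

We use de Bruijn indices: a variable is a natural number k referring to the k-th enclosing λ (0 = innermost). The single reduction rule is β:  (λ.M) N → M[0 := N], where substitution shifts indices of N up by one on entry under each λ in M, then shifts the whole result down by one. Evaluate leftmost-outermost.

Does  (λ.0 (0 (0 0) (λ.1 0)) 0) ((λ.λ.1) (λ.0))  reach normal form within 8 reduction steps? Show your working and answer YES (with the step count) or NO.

Answer: YES — reaches normal form λ.λ.0 in 5 ≤ 8 steps

Reduction:
  start: (λ.0 (0 (0 0) (λ.1 0)) 0) ((λ.λ.1) (λ.0))
  step 1: (λ.λ.1) (λ.0) ((λ.λ.1) (λ.0) ((λ.λ.1) (λ.0) ((λ.λ.1) (λ.0))) (λ.(λ.λ.1) (λ.0) 0)) ((λ.λ.1) (λ.0))
  step 2: (λ.λ.0) ((λ.λ.1) (λ.0) ((λ.λ.1) (λ.0) ((λ.λ.1) (λ.0))) (λ.(λ.λ.1) (λ.0) 0)) ((λ.λ.1) (λ.0))
  step 3: (λ.0) ((λ.λ.1) (λ.0))
  step 4: (λ.λ.1) (λ.0)
  step 5: λ.λ.0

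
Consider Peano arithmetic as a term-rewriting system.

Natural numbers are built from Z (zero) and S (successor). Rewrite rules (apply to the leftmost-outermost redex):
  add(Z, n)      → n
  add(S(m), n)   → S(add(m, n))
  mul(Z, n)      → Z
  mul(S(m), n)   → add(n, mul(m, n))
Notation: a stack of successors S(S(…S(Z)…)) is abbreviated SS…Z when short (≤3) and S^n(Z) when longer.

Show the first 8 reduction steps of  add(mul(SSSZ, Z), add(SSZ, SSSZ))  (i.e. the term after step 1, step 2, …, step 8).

Answer: after 8 steps: add(SSZ, SSSZ)

Derivation:
  start: add(mul(SSSZ, Z), add(SSZ, SSSZ))
  [1] add(add(Z, mul(SSZ, Z)), add(SSZ, SSSZ))
  [2] add(mul(SSZ, Z), add(SSZ, SSSZ))
  [3] add(add(Z, mul(SZ, Z)), add(SSZ, SSSZ))
  [4] add(mul(SZ, Z), add(SSZ, SSSZ))
  [5] add(add(Z, mul(Z, Z)), add(SSZ, SSSZ))
  [6] add(mul(Z, Z), add(SSZ, SSSZ))
  [7] add(Z, add(SSZ, SSSZ))
  [8] add(SSZ, SSSZ)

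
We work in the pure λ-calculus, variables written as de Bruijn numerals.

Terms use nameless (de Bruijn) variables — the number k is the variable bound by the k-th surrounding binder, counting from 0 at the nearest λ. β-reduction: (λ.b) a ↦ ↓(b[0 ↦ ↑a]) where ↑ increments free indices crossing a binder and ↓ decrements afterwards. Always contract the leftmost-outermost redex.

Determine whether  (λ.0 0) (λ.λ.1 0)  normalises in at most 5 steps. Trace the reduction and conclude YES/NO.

Answer: YES — reaches normal form λ.λ.1 0 in 3 ≤ 5 steps

Derivation:
  start: (λ.0 0) (λ.λ.1 0)
  [1] (λ.λ.1 0) (λ.λ.1 0)
  [2] λ.(λ.λ.1 0) 0
  [3] λ.λ.1 0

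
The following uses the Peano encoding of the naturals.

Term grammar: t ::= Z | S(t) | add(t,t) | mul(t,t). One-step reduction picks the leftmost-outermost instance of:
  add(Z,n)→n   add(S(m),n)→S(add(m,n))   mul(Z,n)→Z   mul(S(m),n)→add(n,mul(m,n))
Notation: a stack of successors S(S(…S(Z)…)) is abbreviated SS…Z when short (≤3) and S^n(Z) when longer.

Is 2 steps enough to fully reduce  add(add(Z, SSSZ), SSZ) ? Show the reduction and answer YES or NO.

Answer: NO — after 2 steps the term is S(add(SSZ, SSZ)), not yet normal

Reduction:
  start: add(add(Z, SSSZ), SSZ)
  step 1: add(SSSZ, SSZ)
  step 2: S(add(SSZ, SSZ))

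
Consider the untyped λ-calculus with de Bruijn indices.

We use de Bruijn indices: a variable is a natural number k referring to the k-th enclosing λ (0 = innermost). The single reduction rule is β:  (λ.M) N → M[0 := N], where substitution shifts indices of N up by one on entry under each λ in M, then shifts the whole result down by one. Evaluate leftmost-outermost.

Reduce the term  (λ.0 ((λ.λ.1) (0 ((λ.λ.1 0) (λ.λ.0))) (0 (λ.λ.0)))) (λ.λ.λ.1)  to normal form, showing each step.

  start: (λ.0 ((λ.λ.1) (0 ((λ.λ.1 0) (λ.λ.0))) (0 (λ.λ.0)))) (λ.λ.λ.1)
  →1  (λ.λ.λ.1) ((λ.λ.1) ((λ.λ.λ.1) ((λ.λ.1 0) (λ.λ.0))) ((λ.λ.λ.1) (λ.λ.0)))
  →2  λ.λ.1

Answer: normal form = λ.λ.1  (in 2 steps)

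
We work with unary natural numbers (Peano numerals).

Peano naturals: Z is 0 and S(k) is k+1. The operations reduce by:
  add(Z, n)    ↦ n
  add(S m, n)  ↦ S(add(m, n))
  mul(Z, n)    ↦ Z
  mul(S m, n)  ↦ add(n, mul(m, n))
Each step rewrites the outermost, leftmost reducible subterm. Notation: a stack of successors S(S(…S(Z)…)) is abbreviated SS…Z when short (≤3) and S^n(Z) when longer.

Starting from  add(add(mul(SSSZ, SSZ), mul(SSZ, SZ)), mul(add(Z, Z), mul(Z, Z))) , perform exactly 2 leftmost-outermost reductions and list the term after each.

  start: add(add(mul(SSSZ, SSZ), mul(SSZ, SZ)), mul(add(Z, Z), mul(Z, Z)))
  step 1: add(add(add(SSZ, mul(SSZ, SSZ)), mul(SSZ, SZ)), mul(add(Z, Z), mul(Z, Z)))
  step 2: add(add(S(add(SZ, mul(SSZ, SSZ))), mul(SSZ, SZ)), mul(add(Z, Z), mul(Z, Z)))

Answer: after 2 steps: add(add(S(add(SZ, mul(SSZ, SSZ))), mul(SSZ, SZ)), mul(add(Z, Z), mul(Z, Z)))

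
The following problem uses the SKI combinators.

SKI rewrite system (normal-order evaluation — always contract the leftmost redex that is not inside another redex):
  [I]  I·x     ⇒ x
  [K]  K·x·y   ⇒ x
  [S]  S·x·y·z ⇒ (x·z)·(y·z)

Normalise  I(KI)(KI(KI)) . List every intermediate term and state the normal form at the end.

Answer: normal form = I  (in 2 steps)

Working:
  start: I(KI)(KI(KI))
  [1] KI(KI(KI))
  [2] I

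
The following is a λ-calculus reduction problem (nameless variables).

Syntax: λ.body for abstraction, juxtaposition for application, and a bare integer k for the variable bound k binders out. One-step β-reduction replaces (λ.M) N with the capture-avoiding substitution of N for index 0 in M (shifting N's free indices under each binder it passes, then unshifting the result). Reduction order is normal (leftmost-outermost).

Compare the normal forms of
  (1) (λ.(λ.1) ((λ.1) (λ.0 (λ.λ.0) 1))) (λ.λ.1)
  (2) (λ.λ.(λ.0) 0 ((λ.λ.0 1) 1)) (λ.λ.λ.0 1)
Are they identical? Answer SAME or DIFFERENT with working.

Term A:
  start: (λ.(λ.1) ((λ.1) (λ.0 (λ.λ.0) 1))) (λ.λ.1)
  →1  (λ.λ.λ.1) ((λ.λ.λ.1) (λ.0 (λ.λ.0) (λ.λ.1)))
  →2  λ.λ.1

Term B:
  start: (λ.λ.(λ.0) 0 ((λ.λ.0 1) 1)) (λ.λ.λ.0 1)
  →1  λ.(λ.0) 0 ((λ.λ.0 1) (λ.λ.λ.0 1))
  →2  λ.0 ((λ.λ.0 1) (λ.λ.λ.0 1))
  →3  λ.0 (λ.0 (λ.λ.λ.0 1))

Answer: DIFFERENT — A ⇓ λ.λ.1, B ⇓ λ.0 (λ.0 (λ.λ.λ.0 1))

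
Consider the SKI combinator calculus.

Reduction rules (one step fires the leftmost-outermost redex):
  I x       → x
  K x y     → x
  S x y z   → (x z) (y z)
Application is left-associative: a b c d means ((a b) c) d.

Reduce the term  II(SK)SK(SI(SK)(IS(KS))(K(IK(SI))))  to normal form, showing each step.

  start: II(SK)SK(SI(SK)(IS(KS))(K(IK(SI))))
  →1  I(SK)SK(SI(SK)(IS(KS))(K(IK(SI))))
  →2  SKSK(SI(SK)(IS(KS))(K(IK(SI))))
  →3  KK(SK)(SI(SK)(IS(KS))(K(IK(SI))))
  →4  K(SI(SK)(IS(KS))(K(IK(SI))))
  →5  K(I(IS(KS))(SK(IS(KS)))(K(IK(SI))))
  →6  K(IS(KS)(SK(IS(KS)))(K(IK(SI))))
  →7  K(S(KS)(SK(IS(KS)))(K(IK(SI))))
  →8  K(KS(K(IK(SI)))(SK(IS(KS))(K(IK(SI)))))
  →9  K(S(SK(IS(KS))(K(IK(SI)))))
  →10  K(S(K(K(IK(SI)))(IS(KS)(K(IK(SI))))))
  →11  K(S(K(IK(SI))))
  →12  K(S(K(K(SI))))

Answer: normal form = K(S(K(K(SI))))  (in 12 steps)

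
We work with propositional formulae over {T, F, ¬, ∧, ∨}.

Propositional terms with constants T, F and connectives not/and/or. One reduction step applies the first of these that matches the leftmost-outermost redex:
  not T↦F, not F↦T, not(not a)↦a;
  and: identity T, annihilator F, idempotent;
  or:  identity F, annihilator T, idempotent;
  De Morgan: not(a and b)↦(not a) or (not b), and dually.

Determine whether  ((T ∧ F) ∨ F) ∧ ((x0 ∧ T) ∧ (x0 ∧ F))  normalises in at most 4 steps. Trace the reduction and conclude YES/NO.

  start: ((T ∧ F) ∨ F) ∧ ((x0 ∧ T) ∧ (x0 ∧ F))
  step 1: (T ∧ F) ∧ ((x0 ∧ T) ∧ (x0 ∧ F))
  step 2: F ∧ ((x0 ∧ T) ∧ (x0 ∧ F))
  step 3: F

Answer: YES — reaches normal form F in 3 ≤ 4 steps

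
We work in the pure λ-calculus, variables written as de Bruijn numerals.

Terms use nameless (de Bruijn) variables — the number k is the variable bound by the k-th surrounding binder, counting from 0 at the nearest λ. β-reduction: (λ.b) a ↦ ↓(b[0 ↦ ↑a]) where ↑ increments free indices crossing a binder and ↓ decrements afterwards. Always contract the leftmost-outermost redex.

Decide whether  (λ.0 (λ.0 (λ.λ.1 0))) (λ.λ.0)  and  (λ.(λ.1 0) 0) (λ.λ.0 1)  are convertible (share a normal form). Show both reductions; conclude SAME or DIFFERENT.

Answer: DIFFERENT — A ⇓ λ.0, B ⇓ λ.0 (λ.λ.0 1)

Derivation:
Term A:
  start: (λ.0 (λ.0 (λ.λ.1 0))) (λ.λ.0)
  →1  (λ.λ.0) (λ.0 (λ.λ.1 0))
  →2  λ.0

Term B:
  start: (λ.(λ.1 0) 0) (λ.λ.0 1)
  →1  (λ.(λ.λ.0 1) 0) (λ.λ.0 1)
  →2  (λ.λ.0 1) (λ.λ.0 1)
  →3  λ.0 (λ.λ.0 1)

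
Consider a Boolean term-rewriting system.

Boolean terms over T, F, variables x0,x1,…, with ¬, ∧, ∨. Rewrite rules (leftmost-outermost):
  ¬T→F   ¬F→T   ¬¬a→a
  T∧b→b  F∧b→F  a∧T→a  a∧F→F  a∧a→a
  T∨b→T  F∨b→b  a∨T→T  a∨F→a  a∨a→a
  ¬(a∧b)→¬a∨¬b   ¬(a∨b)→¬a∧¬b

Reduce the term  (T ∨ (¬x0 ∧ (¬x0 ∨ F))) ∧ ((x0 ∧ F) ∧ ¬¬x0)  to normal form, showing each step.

Answer: normal form = F  (in 4 steps)

Derivation:
  start: (T ∨ (¬x0 ∧ (¬x0 ∨ F))) ∧ ((x0 ∧ F) ∧ ¬¬x0)
  [1] T ∧ ((x0 ∧ F) ∧ ¬¬x0)
  [2] (x0 ∧ F) ∧ ¬¬x0
  [3] F ∧ ¬¬x0
  [4] F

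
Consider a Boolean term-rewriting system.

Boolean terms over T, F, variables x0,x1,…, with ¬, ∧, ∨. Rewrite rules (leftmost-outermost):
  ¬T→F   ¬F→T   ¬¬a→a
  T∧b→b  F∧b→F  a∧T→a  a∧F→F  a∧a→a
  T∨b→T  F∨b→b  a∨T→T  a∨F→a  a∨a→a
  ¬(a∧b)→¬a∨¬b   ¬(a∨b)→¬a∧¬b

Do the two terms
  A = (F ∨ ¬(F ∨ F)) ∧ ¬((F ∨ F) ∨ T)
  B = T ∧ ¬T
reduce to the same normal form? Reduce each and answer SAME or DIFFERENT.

Term A:
  start: (F ∨ ¬(F ∨ F)) ∧ ¬((F ∨ F) ∨ T)
  [1] ¬(F ∨ F) ∧ ¬((F ∨ F) ∨ T)
  [2] (¬F ∧ ¬F) ∧ ¬((F ∨ F) ∨ T)
  [3] ¬F ∧ ¬((F ∨ F) ∨ T)
  [4] T ∧ ¬((F ∨ F) ∨ T)
  [5] ¬((F ∨ F) ∨ T)
  [6] ¬(F ∨ F) ∧ ¬T
  [7] (¬F ∧ ¬F) ∧ ¬T
  [8] ¬F ∧ ¬T
  [9] T ∧ ¬T
  [10] ¬T
  [11] F

Term B:
  start: T ∧ ¬T
  [1] ¬T
  [2] F

Answer: SAME — A ⇓ F, B ⇓ F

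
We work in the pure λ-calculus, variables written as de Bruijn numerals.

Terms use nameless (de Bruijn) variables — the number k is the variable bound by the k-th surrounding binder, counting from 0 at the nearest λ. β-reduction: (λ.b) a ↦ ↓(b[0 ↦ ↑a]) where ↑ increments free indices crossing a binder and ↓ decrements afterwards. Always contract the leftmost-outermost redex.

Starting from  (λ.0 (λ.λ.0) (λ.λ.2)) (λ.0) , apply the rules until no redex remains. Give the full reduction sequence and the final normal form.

  start: (λ.0 (λ.λ.0) (λ.λ.2)) (λ.0)
  →1  (λ.0) (λ.λ.0) (λ.λ.λ.0)
  →2  (λ.λ.0) (λ.λ.λ.0)
  →3  λ.0

Answer: normal form = λ.0  (in 3 steps)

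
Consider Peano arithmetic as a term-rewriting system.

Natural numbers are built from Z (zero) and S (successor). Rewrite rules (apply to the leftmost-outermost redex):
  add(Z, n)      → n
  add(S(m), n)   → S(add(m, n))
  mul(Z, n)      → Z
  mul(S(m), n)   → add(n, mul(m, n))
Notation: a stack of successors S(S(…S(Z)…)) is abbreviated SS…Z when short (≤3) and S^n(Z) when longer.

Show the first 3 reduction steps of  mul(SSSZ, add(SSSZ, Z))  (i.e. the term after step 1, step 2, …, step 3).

Answer: after 3 steps: S(add(add(SSZ, Z), mul(SSZ, add(SSSZ, Z))))

Derivation:
  start: mul(SSSZ, add(SSSZ, Z))
  [1] add(add(SSSZ, Z), mul(SSZ, add(SSSZ, Z)))
  [2] add(S(add(SSZ, Z)), mul(SSZ, add(SSSZ, Z)))
  [3] S(add(add(SSZ, Z), mul(SSZ, add(SSSZ, Z))))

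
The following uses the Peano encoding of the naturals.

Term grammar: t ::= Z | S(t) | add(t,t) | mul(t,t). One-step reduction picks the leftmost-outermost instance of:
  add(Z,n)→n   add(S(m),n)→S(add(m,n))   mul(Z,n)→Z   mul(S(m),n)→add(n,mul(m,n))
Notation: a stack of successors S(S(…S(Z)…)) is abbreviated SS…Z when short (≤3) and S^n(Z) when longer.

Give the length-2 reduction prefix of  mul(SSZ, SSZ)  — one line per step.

Answer: after 2 steps: S(add(SZ, mul(SZ, SSZ)))

Reduction:
  start: mul(SSZ, SSZ)
  [1] add(SSZ, mul(SZ, SSZ))
  [2] S(add(SZ, mul(SZ, SSZ)))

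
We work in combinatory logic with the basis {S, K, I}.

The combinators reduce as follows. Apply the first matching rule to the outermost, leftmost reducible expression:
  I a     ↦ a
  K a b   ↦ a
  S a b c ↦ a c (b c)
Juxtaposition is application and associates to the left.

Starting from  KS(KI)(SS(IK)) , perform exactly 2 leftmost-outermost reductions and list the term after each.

  start: KS(KI)(SS(IK))
  [1] S(SS(IK))
  [2] S(SSK)

Answer: after 2 steps: S(SSK)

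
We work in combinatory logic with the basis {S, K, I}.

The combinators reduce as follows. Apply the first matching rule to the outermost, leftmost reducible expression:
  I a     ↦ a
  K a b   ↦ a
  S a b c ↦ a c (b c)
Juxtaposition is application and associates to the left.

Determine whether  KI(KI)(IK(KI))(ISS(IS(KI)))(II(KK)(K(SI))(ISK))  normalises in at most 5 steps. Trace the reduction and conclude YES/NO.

  start: KI(KI)(IK(KI))(ISS(IS(KI)))(II(KK)(K(SI))(ISK))
  →1  I(IK(KI))(ISS(IS(KI)))(II(KK)(K(SI))(ISK))
  →2  IK(KI)(ISS(IS(KI)))(II(KK)(K(SI))(ISK))
  →3  K(KI)(ISS(IS(KI)))(II(KK)(K(SI))(ISK))
  →4  KI(II(KK)(K(SI))(ISK))
  →5  I

Answer: YES — reaches normal form I in 5 ≤ 5 steps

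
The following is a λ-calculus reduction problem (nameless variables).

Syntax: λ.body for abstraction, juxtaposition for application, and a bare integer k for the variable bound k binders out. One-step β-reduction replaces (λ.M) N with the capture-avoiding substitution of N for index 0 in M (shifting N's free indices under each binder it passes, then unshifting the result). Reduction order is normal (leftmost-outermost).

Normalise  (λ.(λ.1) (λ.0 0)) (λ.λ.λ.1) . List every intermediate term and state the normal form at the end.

Answer: normal form = λ.λ.λ.1  (in 2 steps)

Derivation:
  start: (λ.(λ.1) (λ.0 0)) (λ.λ.λ.1)
  [1] (λ.λ.λ.λ.1) (λ.0 0)
  [2] λ.λ.λ.1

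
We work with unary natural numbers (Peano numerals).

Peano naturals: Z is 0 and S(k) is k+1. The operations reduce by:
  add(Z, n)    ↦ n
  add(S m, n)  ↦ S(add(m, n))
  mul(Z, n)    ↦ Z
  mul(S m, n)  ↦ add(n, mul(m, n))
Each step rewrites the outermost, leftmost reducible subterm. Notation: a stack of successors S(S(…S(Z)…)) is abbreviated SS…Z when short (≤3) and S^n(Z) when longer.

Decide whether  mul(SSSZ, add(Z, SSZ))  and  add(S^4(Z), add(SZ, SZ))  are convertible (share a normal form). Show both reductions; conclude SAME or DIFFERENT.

Term A:
  start: mul(SSSZ, add(Z, SSZ))
  →1  add(add(Z, SSZ), mul(SSZ, add(Z, SSZ)))
  →2  add(SSZ, mul(SSZ, add(Z, SSZ)))
  →3  S(add(SZ, mul(SSZ, add(Z, SSZ))))
  →4  S(S(add(Z, mul(SSZ, add(Z, SSZ)))))
  →5  S(S(mul(SSZ, add(Z, SSZ))))
  →6  S(S(add(add(Z, SSZ), mul(SZ, add(Z, SSZ)))))
  →7  S(S(add(SSZ, mul(SZ, add(Z, SSZ)))))
  →8  S(S(S(add(SZ, mul(SZ, add(Z, SSZ))))))
  →9  S(S(S(S(add(Z, mul(SZ, add(Z, SSZ)))))))
  →10  S(S(S(S(mul(SZ, add(Z, SSZ))))))
  →11  S(S(S(S(add(add(Z, SSZ), mul(Z, add(Z, SSZ)))))))
  →12  S(S(S(S(add(SSZ, mul(Z, add(Z, SSZ)))))))
  →13  S(S(S(S(S(add(SZ, mul(Z, add(Z, SSZ))))))))
  →14  S(S(S(S(S(S(add(Z, mul(Z, add(Z, SSZ)))))))))
  →15  S(S(S(S(S(S(mul(Z, add(Z, SSZ))))))))
  →16  S^6(Z)

Term B:
  start: add(S^4(Z), add(SZ, SZ))
  →1  S(add(SSSZ, add(SZ, SZ)))
  →2  S(S(add(SSZ, add(SZ, SZ))))
  →3  S(S(S(add(SZ, add(SZ, SZ)))))
  →4  S(S(S(S(add(Z, add(SZ, SZ))))))
  →5  S(S(S(S(add(SZ, SZ)))))
  →6  S(S(S(S(S(add(Z, SZ))))))
  →7  S^6(Z)

Answer: SAME — A ⇓ S^6(Z), B ⇓ S^6(Z)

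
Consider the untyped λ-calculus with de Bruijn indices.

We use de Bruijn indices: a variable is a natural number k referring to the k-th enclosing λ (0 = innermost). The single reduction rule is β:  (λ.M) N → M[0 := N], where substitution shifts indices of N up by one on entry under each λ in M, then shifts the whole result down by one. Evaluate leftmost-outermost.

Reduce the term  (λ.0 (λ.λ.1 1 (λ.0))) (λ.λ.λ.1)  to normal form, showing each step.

  start: (λ.0 (λ.λ.1 1 (λ.0))) (λ.λ.λ.1)
  step 1: (λ.λ.λ.1) (λ.λ.1 1 (λ.0))
  step 2: λ.λ.1

Answer: normal form = λ.λ.1  (in 2 steps)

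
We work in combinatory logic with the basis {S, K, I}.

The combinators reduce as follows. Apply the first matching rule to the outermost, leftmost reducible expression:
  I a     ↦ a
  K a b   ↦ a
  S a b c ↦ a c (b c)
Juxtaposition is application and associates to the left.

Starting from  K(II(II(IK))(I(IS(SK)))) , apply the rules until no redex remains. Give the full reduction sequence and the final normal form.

Answer: normal form = K(K(S(SK)))  (in 7 steps)

Working:
  start: K(II(II(IK))(I(IS(SK))))
  →1  K(I(II(IK))(I(IS(SK))))
  →2  K(II(IK)(I(IS(SK))))
  →3  K(I(IK)(I(IS(SK))))
  →4  K(IK(I(IS(SK))))
  →5  K(K(I(IS(SK))))
  →6  K(K(IS(SK)))
  →7  K(K(S(SK)))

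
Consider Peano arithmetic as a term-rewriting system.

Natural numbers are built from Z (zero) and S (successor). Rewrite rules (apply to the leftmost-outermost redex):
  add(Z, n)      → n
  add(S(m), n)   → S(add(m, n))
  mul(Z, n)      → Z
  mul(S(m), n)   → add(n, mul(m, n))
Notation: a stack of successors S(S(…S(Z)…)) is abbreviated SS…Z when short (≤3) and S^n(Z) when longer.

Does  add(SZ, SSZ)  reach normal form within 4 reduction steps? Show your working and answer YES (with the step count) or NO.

  start: add(SZ, SSZ)
  →1  S(add(Z, SSZ))
  →2  SSSZ

Answer: YES — reaches normal form SSSZ in 2 ≤ 4 steps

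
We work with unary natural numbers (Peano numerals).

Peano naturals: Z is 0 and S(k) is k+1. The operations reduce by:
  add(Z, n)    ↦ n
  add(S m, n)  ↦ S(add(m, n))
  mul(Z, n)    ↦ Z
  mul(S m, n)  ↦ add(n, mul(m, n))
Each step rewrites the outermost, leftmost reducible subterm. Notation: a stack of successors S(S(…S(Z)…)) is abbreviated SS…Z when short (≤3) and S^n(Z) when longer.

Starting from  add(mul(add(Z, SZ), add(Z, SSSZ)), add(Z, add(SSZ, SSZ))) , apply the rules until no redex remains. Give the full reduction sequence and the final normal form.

Answer: normal form = S^7(Z)  (in 16 steps)

Derivation:
  start: add(mul(add(Z, SZ), add(Z, SSSZ)), add(Z, add(SSZ, SSZ)))
  [1] add(mul(SZ, add(Z, SSSZ)), add(Z, add(SSZ, SSZ)))
  [2] add(add(add(Z, SSSZ), mul(Z, add(Z, SSSZ))), add(Z, add(SSZ, SSZ)))
  [3] add(add(SSSZ, mul(Z, add(Z, SSSZ))), add(Z, add(SSZ, SSZ)))
  [4] add(S(add(SSZ, mul(Z, add(Z, SSSZ)))), add(Z, add(SSZ, SSZ)))
  [5] S(add(add(SSZ, mul(Z, add(Z, SSSZ))), add(Z, add(SSZ, SSZ))))
  [6] S(add(S(add(SZ, mul(Z, add(Z, SSSZ)))), add(Z, add(SSZ, SSZ))))
  [7] S(S(add(add(SZ, mul(Z, add(Z, SSSZ))), add(Z, add(SSZ, SSZ)))))
  [8] S(S(add(S(add(Z, mul(Z, add(Z, SSSZ)))), add(Z, add(SSZ, SSZ)))))
  [9] S(S(S(add(add(Z, mul(Z, add(Z, SSSZ))), add(Z, add(SSZ, SSZ))))))
  [10] S(S(S(add(mul(Z, add(Z, SSSZ)), add(Z, add(SSZ, SSZ))))))
  [11] S(S(S(add(Z, add(Z, add(SSZ, SSZ))))))
  [12] S(S(S(add(Z, add(SSZ, SSZ)))))
  [13] S(S(S(add(SSZ, SSZ))))
  [14] S(S(S(S(add(SZ, SSZ)))))
  [15] S(S(S(S(S(add(Z, SSZ))))))
  [16] S^7(Z)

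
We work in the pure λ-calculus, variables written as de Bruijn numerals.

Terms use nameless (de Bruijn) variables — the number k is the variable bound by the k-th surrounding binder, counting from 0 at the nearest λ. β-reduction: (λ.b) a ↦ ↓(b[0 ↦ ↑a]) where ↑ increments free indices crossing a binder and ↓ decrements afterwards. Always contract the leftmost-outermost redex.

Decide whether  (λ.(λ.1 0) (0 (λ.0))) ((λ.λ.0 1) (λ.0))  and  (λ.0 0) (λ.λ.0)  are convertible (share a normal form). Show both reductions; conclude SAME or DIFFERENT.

Answer: SAME — A ⇓ λ.0, B ⇓ λ.0

Working:
Term A:
  start: (λ.(λ.1 0) (0 (λ.0))) ((λ.λ.0 1) (λ.0))
  [1] (λ.(λ.λ.0 1) (λ.0) 0) ((λ.λ.0 1) (λ.0) (λ.0))
  [2] (λ.λ.0 1) (λ.0) ((λ.λ.0 1) (λ.0) (λ.0))
  [3] (λ.0 (λ.0)) ((λ.λ.0 1) (λ.0) (λ.0))
  [4] (λ.λ.0 1) (λ.0) (λ.0) (λ.0)
  [5] (λ.0 (λ.0)) (λ.0) (λ.0)
  [6] (λ.0) (λ.0) (λ.0)
  [7] (λ.0) (λ.0)
  [8] λ.0

Term B:
  start: (λ.0 0) (λ.λ.0)
  [1] (λ.λ.0) (λ.λ.0)
  [2] λ.0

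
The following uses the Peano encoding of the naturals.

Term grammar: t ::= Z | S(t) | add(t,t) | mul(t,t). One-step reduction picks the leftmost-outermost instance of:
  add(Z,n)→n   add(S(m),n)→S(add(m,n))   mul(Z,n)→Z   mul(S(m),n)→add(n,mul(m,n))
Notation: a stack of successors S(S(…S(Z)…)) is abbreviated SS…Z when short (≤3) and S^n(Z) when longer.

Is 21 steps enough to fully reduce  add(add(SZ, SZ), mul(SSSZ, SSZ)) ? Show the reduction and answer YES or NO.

Answer: YES — reaches normal form S^8(Z) in 18 ≤ 21 steps

Working:
  start: add(add(SZ, SZ), mul(SSSZ, SSZ))
  →1  add(S(add(Z, SZ)), mul(SSSZ, SSZ))
  →2  S(add(add(Z, SZ), mul(SSSZ, SSZ)))
  →3  S(add(SZ, mul(SSSZ, SSZ)))
  →4  S(S(add(Z, mul(SSSZ, SSZ))))
  →5  S(S(mul(SSSZ, SSZ)))
  →6  S(S(add(SSZ, mul(SSZ, SSZ))))
  →7  S(S(S(add(SZ, mul(SSZ, SSZ)))))
  →8  S(S(S(S(add(Z, mul(SSZ, SSZ))))))
  →9  S(S(S(S(mul(SSZ, SSZ)))))
  →10  S(S(S(S(add(SSZ, mul(SZ, SSZ))))))
  →11  S(S(S(S(S(add(SZ, mul(SZ, SSZ)))))))
  →12  S(S(S(S(S(S(add(Z, mul(SZ, SSZ))))))))
  →13  S(S(S(S(S(S(mul(SZ, SSZ)))))))
  →14  S(S(S(S(S(S(add(SSZ, mul(Z, SSZ))))))))
  →15  S(S(S(S(S(S(S(add(SZ, mul(Z, SSZ)))))))))
  →16  S(S(S(S(S(S(S(S(add(Z, mul(Z, SSZ))))))))))
  →17  S(S(S(S(S(S(S(S(mul(Z, SSZ)))))))))
  →18  S^8(Z)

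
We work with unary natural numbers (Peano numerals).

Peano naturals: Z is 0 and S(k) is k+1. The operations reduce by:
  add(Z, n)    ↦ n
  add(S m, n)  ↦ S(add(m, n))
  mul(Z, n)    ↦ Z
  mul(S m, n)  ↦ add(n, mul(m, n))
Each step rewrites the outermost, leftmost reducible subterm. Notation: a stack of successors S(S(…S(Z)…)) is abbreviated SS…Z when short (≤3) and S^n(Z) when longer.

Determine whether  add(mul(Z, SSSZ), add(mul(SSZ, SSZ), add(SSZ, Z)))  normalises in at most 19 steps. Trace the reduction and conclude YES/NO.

Answer: YES — reaches normal form S^6(Z) in 19 ≤ 19 steps

Derivation:
  start: add(mul(Z, SSSZ), add(mul(SSZ, SSZ), add(SSZ, Z)))
  step 1: add(Z, add(mul(SSZ, SSZ), add(SSZ, Z)))
  step 2: add(mul(SSZ, SSZ), add(SSZ, Z))
  step 3: add(add(SSZ, mul(SZ, SSZ)), add(SSZ, Z))
  step 4: add(S(add(SZ, mul(SZ, SSZ))), add(SSZ, Z))
  step 5: S(add(add(SZ, mul(SZ, SSZ)), add(SSZ, Z)))
  step 6: S(add(S(add(Z, mul(SZ, SSZ))), add(SSZ, Z)))
  step 7: S(S(add(add(Z, mul(SZ, SSZ)), add(SSZ, Z))))
  step 8: S(S(add(mul(SZ, SSZ), add(SSZ, Z))))
  step 9: S(S(add(add(SSZ, mul(Z, SSZ)), add(SSZ, Z))))
  step 10: S(S(add(S(add(SZ, mul(Z, SSZ))), add(SSZ, Z))))
  step 11: S(S(S(add(add(SZ, mul(Z, SSZ)), add(SSZ, Z)))))
  step 12: S(S(S(add(S(add(Z, mul(Z, SSZ))), add(SSZ, Z)))))
  step 13: S(S(S(S(add(add(Z, mul(Z, SSZ)), add(SSZ, Z))))))
  step 14: S(S(S(S(add(mul(Z, SSZ), add(SSZ, Z))))))
  step 15: S(S(S(S(add(Z, add(SSZ, Z))))))
  step 16: S(S(S(S(add(SSZ, Z)))))
  step 17: S(S(S(S(S(add(SZ, Z))))))
  step 18: S(S(S(S(S(S(add(Z, Z)))))))
  step 19: S^6(Z)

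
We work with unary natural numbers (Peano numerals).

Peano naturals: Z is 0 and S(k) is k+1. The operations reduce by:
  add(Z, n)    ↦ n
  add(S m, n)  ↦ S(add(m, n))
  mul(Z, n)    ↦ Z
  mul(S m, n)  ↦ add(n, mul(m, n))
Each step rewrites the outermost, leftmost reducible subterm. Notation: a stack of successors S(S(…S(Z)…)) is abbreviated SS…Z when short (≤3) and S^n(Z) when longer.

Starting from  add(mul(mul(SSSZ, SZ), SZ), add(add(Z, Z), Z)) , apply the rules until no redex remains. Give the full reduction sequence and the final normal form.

  start: add(mul(mul(SSSZ, SZ), SZ), add(add(Z, Z), Z))
  step 1: add(mul(add(SZ, mul(SSZ, SZ)), SZ), add(add(Z, Z), Z))
  step 2: add(mul(S(add(Z, mul(SSZ, SZ))), SZ), add(add(Z, Z), Z))
  step 3: add(add(SZ, mul(add(Z, mul(SSZ, SZ)), SZ)), add(add(Z, Z), Z))
  step 4: add(S(add(Z, mul(add(Z, mul(SSZ, SZ)), SZ))), add(add(Z, Z), Z))
  step 5: S(add(add(Z, mul(add(Z, mul(SSZ, SZ)), SZ)), add(add(Z, Z), Z)))
  step 6: S(add(mul(add(Z, mul(SSZ, SZ)), SZ), add(add(Z, Z), Z)))
  step 7: S(add(mul(mul(SSZ, SZ), SZ), add(add(Z, Z), Z)))
  step 8: S(add(mul(add(SZ, mul(SZ, SZ)), SZ), add(add(Z, Z), Z)))
  step 9: S(add(mul(S(add(Z, mul(SZ, SZ))), SZ), add(add(Z, Z), Z)))
  step 10: S(add(add(SZ, mul(add(Z, mul(SZ, SZ)), SZ)), add(add(Z, Z), Z)))
  step 11: S(add(S(add(Z, mul(add(Z, mul(SZ, SZ)), SZ))), add(add(Z, Z), Z)))
  step 12: S(S(add(add(Z, mul(add(Z, mul(SZ, SZ)), SZ)), add(add(Z, Z), Z))))
  step 13: S(S(add(mul(add(Z, mul(SZ, SZ)), SZ), add(add(Z, Z), Z))))
  step 14: S(S(add(mul(mul(SZ, SZ), SZ), add(add(Z, Z), Z))))
  step 15: S(S(add(mul(add(SZ, mul(Z, SZ)), SZ), add(add(Z, Z), Z))))
  step 16: S(S(add(mul(S(add(Z, mul(Z, SZ))), SZ), add(add(Z, Z), Z))))
  step 17: S(S(add(add(SZ, mul(add(Z, mul(Z, SZ)), SZ)), add(add(Z, Z), Z))))
  step 18: S(S(add(S(add(Z, mul(add(Z, mul(Z, SZ)), SZ))), add(add(Z, Z), Z))))
  step 19: S(S(S(add(add(Z, mul(add(Z, mul(Z, SZ)), SZ)), add(add(Z, Z), Z)))))
  step 20: S(S(S(add(mul(add(Z, mul(Z, SZ)), SZ), add(add(Z, Z), Z)))))
  step 21: S(S(S(add(mul(mul(Z, SZ), SZ), add(add(Z, Z), Z)))))
  step 22: S(S(S(add(mul(Z, SZ), add(add(Z, Z), Z)))))
  step 23: S(S(S(add(Z, add(add(Z, Z), Z)))))
  step 24: S(S(S(add(add(Z, Z), Z))))
  step 25: S(S(S(add(Z, Z))))
  step 26: SSSZ

Answer: normal form = SSSZ  (in 26 steps)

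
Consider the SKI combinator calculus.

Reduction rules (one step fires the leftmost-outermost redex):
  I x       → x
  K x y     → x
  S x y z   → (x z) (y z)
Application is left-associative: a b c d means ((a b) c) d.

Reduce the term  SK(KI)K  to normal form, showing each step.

  start: SK(KI)K
  step 1: KK(KIK)
  step 2: K

Answer: normal form = K  (in 2 steps)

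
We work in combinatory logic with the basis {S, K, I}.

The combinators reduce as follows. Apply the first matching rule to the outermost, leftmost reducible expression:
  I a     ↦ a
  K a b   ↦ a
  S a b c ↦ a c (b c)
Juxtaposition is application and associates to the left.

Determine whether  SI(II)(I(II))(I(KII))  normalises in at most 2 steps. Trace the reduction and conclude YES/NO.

  start: SI(II)(I(II))(I(KII))
  →1  I(I(II))(II(I(II)))(I(KII))
  →2  I(II)(II(I(II)))(I(KII))

Answer: NO — after 2 steps the term is I(II)(II(I(II)))(I(KII)), not yet normal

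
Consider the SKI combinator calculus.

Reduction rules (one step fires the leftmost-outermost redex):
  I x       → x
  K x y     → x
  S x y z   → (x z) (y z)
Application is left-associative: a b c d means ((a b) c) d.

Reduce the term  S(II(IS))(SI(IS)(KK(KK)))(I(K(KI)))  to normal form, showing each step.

  start: S(II(IS))(SI(IS)(KK(KK)))(I(K(KI)))
  [1] II(IS)(I(K(KI)))(SI(IS)(KK(KK))(I(K(KI))))
  [2] I(IS)(I(K(KI)))(SI(IS)(KK(KK))(I(K(KI))))
  [3] IS(I(K(KI)))(SI(IS)(KK(KK))(I(K(KI))))
  [4] S(I(K(KI)))(SI(IS)(KK(KK))(I(K(KI))))
  [5] S(K(KI))(SI(IS)(KK(KK))(I(K(KI))))
  [6] S(K(KI))(I(KK(KK))(IS(KK(KK)))(I(K(KI))))
  [7] S(K(KI))(KK(KK)(IS(KK(KK)))(I(K(KI))))
  [8] S(K(KI))(K(IS(KK(KK)))(I(K(KI))))
  [9] S(K(KI))(IS(KK(KK)))
  [10] S(K(KI))(S(KK(KK)))
  [11] S(K(KI))(SK)

Answer: normal form = S(K(KI))(SK)  (in 11 steps)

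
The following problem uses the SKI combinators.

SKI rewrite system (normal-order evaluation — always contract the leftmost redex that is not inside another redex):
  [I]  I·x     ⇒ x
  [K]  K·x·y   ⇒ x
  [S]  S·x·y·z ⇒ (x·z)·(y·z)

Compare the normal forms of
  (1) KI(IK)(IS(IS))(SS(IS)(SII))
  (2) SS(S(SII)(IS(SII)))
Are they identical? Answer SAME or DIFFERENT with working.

Term A:
  start: KI(IK)(IS(IS))(SS(IS)(SII))
  →1  I(IS(IS))(SS(IS)(SII))
  →2  IS(IS)(SS(IS)(SII))
  →3  S(IS)(SS(IS)(SII))
  →4  SS(SS(IS)(SII))
  →5  SS(S(SII)(IS(SII)))
  →6  SS(S(SII)(S(SII)))

Term B:
  start: SS(S(SII)(IS(SII)))
  →1  SS(S(SII)(S(SII)))

Answer: SAME — A ⇓ SS(S(SII)(S(SII))), B ⇓ SS(S(SII)(S(SII)))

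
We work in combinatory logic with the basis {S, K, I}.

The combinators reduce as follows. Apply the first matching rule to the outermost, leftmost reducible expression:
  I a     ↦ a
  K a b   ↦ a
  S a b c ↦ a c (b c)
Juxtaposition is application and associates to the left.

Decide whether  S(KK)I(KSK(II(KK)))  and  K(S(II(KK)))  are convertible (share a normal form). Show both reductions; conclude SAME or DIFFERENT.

Term A:
  start: S(KK)I(KSK(II(KK)))
  →1  KK(KSK(II(KK)))(I(KSK(II(KK))))
  →2  K(I(KSK(II(KK))))
  →3  K(KSK(II(KK)))
  →4  K(S(II(KK)))
  →5  K(S(I(KK)))
  →6  K(S(KK))

Term B:
  start: K(S(II(KK)))
  →1  K(S(I(KK)))
  →2  K(S(KK))

Answer: SAME — A ⇓ K(S(KK)), B ⇓ K(S(KK))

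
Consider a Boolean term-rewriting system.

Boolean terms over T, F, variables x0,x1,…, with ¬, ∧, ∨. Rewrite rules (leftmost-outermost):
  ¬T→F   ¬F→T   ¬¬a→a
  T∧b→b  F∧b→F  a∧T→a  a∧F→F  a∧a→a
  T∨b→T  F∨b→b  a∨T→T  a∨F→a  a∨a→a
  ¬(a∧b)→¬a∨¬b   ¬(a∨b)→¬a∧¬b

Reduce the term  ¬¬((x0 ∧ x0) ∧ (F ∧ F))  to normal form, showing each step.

  start: ¬¬((x0 ∧ x0) ∧ (F ∧ F))
  step 1: (x0 ∧ x0) ∧ (F ∧ F)
  step 2: x0 ∧ (F ∧ F)
  step 3: x0 ∧ F
  step 4: F

Answer: normal form = F  (in 4 steps)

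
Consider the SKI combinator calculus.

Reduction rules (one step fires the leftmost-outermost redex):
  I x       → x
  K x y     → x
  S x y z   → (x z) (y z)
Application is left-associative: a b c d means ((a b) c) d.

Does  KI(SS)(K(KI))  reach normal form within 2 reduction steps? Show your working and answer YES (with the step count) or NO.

  start: KI(SS)(K(KI))
  [1] I(K(KI))
  [2] K(KI)

Answer: YES — reaches normal form K(KI) in 2 ≤ 2 steps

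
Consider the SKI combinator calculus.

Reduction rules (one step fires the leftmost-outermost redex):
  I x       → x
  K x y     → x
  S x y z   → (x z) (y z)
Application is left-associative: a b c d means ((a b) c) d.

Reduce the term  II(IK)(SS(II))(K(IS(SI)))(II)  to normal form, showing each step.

Answer: normal form = SII  (in 9 steps)

Reduction:
  start: II(IK)(SS(II))(K(IS(SI)))(II)
  step 1: I(IK)(SS(II))(K(IS(SI)))(II)
  step 2: IK(SS(II))(K(IS(SI)))(II)
  step 3: K(SS(II))(K(IS(SI)))(II)
  step 4: SS(II)(II)
  step 5: S(II)(II(II))
  step 6: SI(II(II))
  step 7: SI(I(II))
  step 8: SI(II)
  step 9: SII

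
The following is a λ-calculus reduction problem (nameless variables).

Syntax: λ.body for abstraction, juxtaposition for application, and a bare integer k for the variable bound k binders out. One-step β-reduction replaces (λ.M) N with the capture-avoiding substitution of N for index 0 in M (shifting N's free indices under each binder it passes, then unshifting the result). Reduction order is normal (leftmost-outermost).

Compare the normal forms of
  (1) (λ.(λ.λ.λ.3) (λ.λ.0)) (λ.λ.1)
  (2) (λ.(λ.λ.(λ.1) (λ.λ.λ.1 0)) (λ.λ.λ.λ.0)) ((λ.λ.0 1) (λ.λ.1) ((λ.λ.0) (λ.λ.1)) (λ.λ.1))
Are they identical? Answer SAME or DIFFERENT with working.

Answer: DIFFERENT — A ⇓ λ.λ.λ.λ.1, B ⇓ λ.0

Reduction:
Term A:
  start: (λ.(λ.λ.λ.3) (λ.λ.0)) (λ.λ.1)
  →1  (λ.λ.λ.λ.λ.1) (λ.λ.0)
  →2  λ.λ.λ.λ.1

Term B:
  start: (λ.(λ.λ.(λ.1) (λ.λ.λ.1 0)) (λ.λ.λ.λ.0)) ((λ.λ.0 1) (λ.λ.1) ((λ.λ.0) (λ.λ.1)) (λ.λ.1))
  →1  (λ.λ.(λ.1) (λ.λ.λ.1 0)) (λ.λ.λ.λ.0)
  →2  λ.(λ.1) (λ.λ.λ.1 0)
  →3  λ.0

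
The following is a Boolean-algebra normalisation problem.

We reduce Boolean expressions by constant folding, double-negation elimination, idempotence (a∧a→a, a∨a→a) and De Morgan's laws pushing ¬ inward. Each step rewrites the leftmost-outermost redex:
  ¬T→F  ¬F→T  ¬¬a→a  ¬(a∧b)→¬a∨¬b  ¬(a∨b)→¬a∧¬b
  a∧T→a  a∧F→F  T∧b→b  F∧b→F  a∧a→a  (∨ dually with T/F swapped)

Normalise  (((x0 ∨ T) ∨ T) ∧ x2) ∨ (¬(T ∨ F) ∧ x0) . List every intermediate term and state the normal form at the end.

Answer: normal form = x2  (in 7 steps)

Derivation:
  start: (((x0 ∨ T) ∨ T) ∧ x2) ∨ (¬(T ∨ F) ∧ x0)
  step 1: (T ∧ x2) ∨ (¬(T ∨ F) ∧ x0)
  step 2: x2 ∨ (¬(T ∨ F) ∧ x0)
  step 3: x2 ∨ ((¬T ∧ ¬F) ∧ x0)
  step 4: x2 ∨ ((F ∧ ¬F) ∧ x0)
  step 5: x2 ∨ (F ∧ x0)
  step 6: x2 ∨ F
  step 7: x2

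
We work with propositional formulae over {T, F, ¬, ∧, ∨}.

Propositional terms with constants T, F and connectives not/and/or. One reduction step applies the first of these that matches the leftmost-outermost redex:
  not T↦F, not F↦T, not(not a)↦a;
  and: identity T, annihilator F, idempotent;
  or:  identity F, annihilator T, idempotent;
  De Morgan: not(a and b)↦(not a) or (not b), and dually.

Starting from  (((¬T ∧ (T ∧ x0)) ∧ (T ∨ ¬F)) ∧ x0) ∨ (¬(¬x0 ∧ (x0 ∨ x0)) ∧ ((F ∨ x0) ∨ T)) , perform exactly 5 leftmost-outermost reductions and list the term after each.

Answer: after 5 steps: ¬(¬x0 ∧ (x0 ∨ x0)) ∧ ((F ∨ x0) ∨ T)

Derivation:
  start: (((¬T ∧ (T ∧ x0)) ∧ (T ∨ ¬F)) ∧ x0) ∨ (¬(¬x0 ∧ (x0 ∨ x0)) ∧ ((F ∨ x0) ∨ T))
  →1  (((F ∧ (T ∧ x0)) ∧ (T ∨ ¬F)) ∧ x0) ∨ (¬(¬x0 ∧ (x0 ∨ x0)) ∧ ((F ∨ x0) ∨ T))
  →2  ((F ∧ (T ∨ ¬F)) ∧ x0) ∨ (¬(¬x0 ∧ (x0 ∨ x0)) ∧ ((F ∨ x0) ∨ T))
  →3  (F ∧ x0) ∨ (¬(¬x0 ∧ (x0 ∨ x0)) ∧ ((F ∨ x0) ∨ T))
  →4  F ∨ (¬(¬x0 ∧ (x0 ∨ x0)) ∧ ((F ∨ x0) ∨ T))
  →5  ¬(¬x0 ∧ (x0 ∨ x0)) ∧ ((F ∨ x0) ∨ T)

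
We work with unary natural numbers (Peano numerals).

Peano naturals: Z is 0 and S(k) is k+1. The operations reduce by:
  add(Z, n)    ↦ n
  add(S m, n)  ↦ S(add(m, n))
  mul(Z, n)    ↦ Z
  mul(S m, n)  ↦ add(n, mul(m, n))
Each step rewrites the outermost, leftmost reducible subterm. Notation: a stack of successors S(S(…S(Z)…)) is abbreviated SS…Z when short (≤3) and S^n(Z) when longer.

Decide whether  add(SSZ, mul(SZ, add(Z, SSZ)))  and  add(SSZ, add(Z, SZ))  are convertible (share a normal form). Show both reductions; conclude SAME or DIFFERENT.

Answer: DIFFERENT — A ⇓ S^4(Z), B ⇓ SSSZ

Derivation:
Term A:
  start: add(SSZ, mul(SZ, add(Z, SSZ)))
  [1] S(add(SZ, mul(SZ, add(Z, SSZ))))
  [2] S(S(add(Z, mul(SZ, add(Z, SSZ)))))
  [3] S(S(mul(SZ, add(Z, SSZ))))
  [4] S(S(add(add(Z, SSZ), mul(Z, add(Z, SSZ)))))
  [5] S(S(add(SSZ, mul(Z, add(Z, SSZ)))))
  [6] S(S(S(add(SZ, mul(Z, add(Z, SSZ))))))
  [7] S(S(S(S(add(Z, mul(Z, add(Z, SSZ)))))))
  [8] S(S(S(S(mul(Z, add(Z, SSZ))))))
  [9] S^4(Z)

Term B:
  start: add(SSZ, add(Z, SZ))
  [1] S(add(SZ, add(Z, SZ)))
  [2] S(S(add(Z, add(Z, SZ))))
  [3] S(S(add(Z, SZ)))
  [4] SSSZ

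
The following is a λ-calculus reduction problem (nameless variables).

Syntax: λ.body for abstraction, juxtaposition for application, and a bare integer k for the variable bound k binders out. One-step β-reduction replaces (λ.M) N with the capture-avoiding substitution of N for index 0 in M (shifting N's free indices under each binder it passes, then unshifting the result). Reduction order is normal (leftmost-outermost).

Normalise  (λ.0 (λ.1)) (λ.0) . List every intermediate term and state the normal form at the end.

Answer: normal form = λ.λ.0  (in 2 steps)

Derivation:
  start: (λ.0 (λ.1)) (λ.0)
  →1  (λ.0) (λ.λ.0)
  →2  λ.λ.0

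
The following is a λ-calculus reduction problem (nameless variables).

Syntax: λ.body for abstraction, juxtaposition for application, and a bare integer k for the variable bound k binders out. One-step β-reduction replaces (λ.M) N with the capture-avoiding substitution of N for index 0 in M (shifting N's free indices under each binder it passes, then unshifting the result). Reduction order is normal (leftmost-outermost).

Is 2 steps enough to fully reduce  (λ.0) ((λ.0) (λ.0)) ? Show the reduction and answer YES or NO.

Answer: YES — reaches normal form λ.0 in 2 ≤ 2 steps

Working:
  start: (λ.0) ((λ.0) (λ.0))
  →1  (λ.0) (λ.0)
  →2  λ.0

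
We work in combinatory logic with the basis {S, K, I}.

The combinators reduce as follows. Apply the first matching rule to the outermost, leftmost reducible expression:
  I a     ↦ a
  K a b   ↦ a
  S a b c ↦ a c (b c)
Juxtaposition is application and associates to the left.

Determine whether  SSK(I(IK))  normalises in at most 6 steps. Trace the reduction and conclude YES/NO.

Answer: YES — reaches normal form SK(KK) in 5 ≤ 6 steps

Working:
  start: SSK(I(IK))
  →1  S(I(IK))(K(I(IK)))
  →2  S(IK)(K(I(IK)))
  →3  SK(K(I(IK)))
  →4  SK(K(IK))
  →5  SK(KK)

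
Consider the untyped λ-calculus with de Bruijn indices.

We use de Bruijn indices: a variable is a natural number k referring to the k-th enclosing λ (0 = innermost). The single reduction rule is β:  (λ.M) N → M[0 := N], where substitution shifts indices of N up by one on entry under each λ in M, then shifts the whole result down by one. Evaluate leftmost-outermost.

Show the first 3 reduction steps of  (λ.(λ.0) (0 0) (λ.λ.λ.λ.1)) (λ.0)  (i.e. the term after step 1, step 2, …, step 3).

Answer: after 3 steps: (λ.0) (λ.λ.λ.λ.1)

Derivation:
  start: (λ.(λ.0) (0 0) (λ.λ.λ.λ.1)) (λ.0)
  →1  (λ.0) ((λ.0) (λ.0)) (λ.λ.λ.λ.1)
  →2  (λ.0) (λ.0) (λ.λ.λ.λ.1)
  →3  (λ.0) (λ.λ.λ.λ.1)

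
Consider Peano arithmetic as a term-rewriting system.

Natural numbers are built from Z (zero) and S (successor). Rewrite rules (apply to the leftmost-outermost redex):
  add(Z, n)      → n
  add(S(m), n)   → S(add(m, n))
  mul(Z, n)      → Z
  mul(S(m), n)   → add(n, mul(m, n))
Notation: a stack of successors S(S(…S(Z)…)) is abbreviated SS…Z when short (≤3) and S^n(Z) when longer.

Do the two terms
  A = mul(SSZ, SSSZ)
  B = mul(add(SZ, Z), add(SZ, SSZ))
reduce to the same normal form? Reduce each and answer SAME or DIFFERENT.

Term A:
  start: mul(SSZ, SSSZ)
  step 1: add(SSSZ, mul(SZ, SSSZ))
  step 2: S(add(SSZ, mul(SZ, SSSZ)))
  step 3: S(S(add(SZ, mul(SZ, SSSZ))))
  step 4: S(S(S(add(Z, mul(SZ, SSSZ)))))
  step 5: S(S(S(mul(SZ, SSSZ))))
  step 6: S(S(S(add(SSSZ, mul(Z, SSSZ)))))
  step 7: S(S(S(S(add(SSZ, mul(Z, SSSZ))))))
  step 8: S(S(S(S(S(add(SZ, mul(Z, SSSZ)))))))
  step 9: S(S(S(S(S(S(add(Z, mul(Z, SSSZ))))))))
  step 10: S(S(S(S(S(S(mul(Z, SSSZ)))))))
  step 11: S^6(Z)

Term B:
  start: mul(add(SZ, Z), add(SZ, SSZ))
  step 1: mul(S(add(Z, Z)), add(SZ, SSZ))
  step 2: add(add(SZ, SSZ), mul(add(Z, Z), add(SZ, SSZ)))
  step 3: add(S(add(Z, SSZ)), mul(add(Z, Z), add(SZ, SSZ)))
  step 4: S(add(add(Z, SSZ), mul(add(Z, Z), add(SZ, SSZ))))
  step 5: S(add(SSZ, mul(add(Z, Z), add(SZ, SSZ))))
  step 6: S(S(add(SZ, mul(add(Z, Z), add(SZ, SSZ)))))
  step 7: S(S(S(add(Z, mul(add(Z, Z), add(SZ, SSZ))))))
  step 8: S(S(S(mul(add(Z, Z), add(SZ, SSZ)))))
  step 9: S(S(S(mul(Z, add(SZ, SSZ)))))
  step 10: SSSZ

Answer: DIFFERENT — A ⇓ S^6(Z), B ⇓ SSSZ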